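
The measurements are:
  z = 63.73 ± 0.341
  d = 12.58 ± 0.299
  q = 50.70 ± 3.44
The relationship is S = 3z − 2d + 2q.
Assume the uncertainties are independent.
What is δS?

6.98

S is a linear combination, so absolute uncertainties add in quadrature:
  (3·δz)² = 1.05;  (2·δd)² = 0.358;  (2·δq)² = 47.3
δS = √(48.7) = 6.98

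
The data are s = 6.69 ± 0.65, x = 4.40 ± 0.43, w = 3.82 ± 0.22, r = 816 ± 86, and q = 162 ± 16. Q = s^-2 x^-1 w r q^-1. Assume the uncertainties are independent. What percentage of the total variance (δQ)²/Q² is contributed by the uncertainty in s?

(δQ/Q)² = (-2·δs/s)² + (-1·δx/x)² + (1·δw/w)² + (1·δr/r)² + (-1·δq/q)²
  s term: (-2×0.0972)² = 0.0378
  x term: (-1×0.0977)² = 0.00955
  w term: (1×0.0576)² = 0.00332
  r term: (1×0.105)² = 0.0111
  q term: (-1×0.0988)² = 0.00975
Total = 0.0715. Share from s = 0.0378/0.0715 = 0.528.

52.8%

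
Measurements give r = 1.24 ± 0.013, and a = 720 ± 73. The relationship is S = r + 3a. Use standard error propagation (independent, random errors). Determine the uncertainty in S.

219

Each term contributes (cᵢ δxᵢ)² to (δS)²:
  (δr)² = 0.000169;  (3·δa)² = 48000
δS = √(48000) = 219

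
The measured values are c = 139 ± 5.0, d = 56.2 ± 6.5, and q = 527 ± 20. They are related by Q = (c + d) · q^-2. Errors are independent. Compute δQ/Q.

0.0868

Let u = c + d = 195. δu = √(δc² + δd²) = √(25.0 + 42.2) = 8.20, so δu/u = 0.0420.
Q is then a monomial in u, q:
δQ/Q = √((δu/u)² + (-2·δq/q)²) = √(0.00176 + 0.00576) = 0.0868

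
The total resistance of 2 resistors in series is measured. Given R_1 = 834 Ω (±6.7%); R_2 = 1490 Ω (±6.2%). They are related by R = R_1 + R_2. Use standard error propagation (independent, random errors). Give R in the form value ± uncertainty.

2320 ± 108 Ω

Each term contributes (cᵢ δxᵢ)² to (δR)²:
  (δR_1)² = 3120;  (δR_2)² = 8530
δR = √(11700) = 108 Ω
R = 2320 Ω.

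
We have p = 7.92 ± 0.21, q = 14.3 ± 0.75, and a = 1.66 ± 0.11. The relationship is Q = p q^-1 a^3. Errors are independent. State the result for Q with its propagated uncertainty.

Relative error in a monomial: (δQ/Q)² = Σ (nᵢ · δxᵢ/xᵢ)².
  (1·δp/p)² = (1×0.0265)² = 0.000703;  (-1·δq/q)² = (-1×0.0524)² = 0.00275;  (3·δa/a)² = (3×0.0663)² = 0.0395
δQ/Q = √(0.0430) = 0.207
Q = 2.53, so δQ = 0.207 × 2.53 = 0.525.

2.53 ± 0.525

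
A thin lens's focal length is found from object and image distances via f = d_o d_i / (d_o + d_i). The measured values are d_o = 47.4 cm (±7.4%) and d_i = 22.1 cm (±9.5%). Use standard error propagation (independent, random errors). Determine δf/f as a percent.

∂f/∂d_o = (d_i/(d_o+d_i))² = 0.101;  ∂f/∂d_i = (d_o/(d_o+d_i))² = 0.465
δf = √((∂f/∂d_o · δd_o)² + (∂f/∂d_i · δd_i)²) = √(0.126 + 0.954) = 1.04 cm
f = 15.1 cm, so δf/f = 1.04/15.1 = 0.0689.

6.89%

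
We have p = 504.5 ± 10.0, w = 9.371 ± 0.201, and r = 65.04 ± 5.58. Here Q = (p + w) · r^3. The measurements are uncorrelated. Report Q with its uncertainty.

Let u = p + w = 513.9. δu = √(δp² + δw²) = √(100 + 0.0404) = 10.0, so δu/u = 0.0195.
Q is then a monomial in u, r:
δQ/Q = √((δu/u)² + (3·δr/r)²) = √(0.000379 + 0.0662) = 0.258
Q = 1.414e+08, so δQ = 0.258 × 1.414e+08 = 3.65e+07.

(1.414 ± 0.365) × 10^8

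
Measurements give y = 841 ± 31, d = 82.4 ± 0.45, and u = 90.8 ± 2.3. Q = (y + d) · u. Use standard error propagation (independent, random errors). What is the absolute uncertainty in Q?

3530

Let w = y + d = 923. δw = √(δy² + δd²) = √(961 + 0.203) = 31.0, so δw/w = 0.0336.
Q is then a monomial in w, u:
δQ/Q = √((δw/w)² + (1·δu/u)²) = √(0.00113 + 0.000642) = 0.0421
Q = 83800, so δQ = 0.0421 × 83800 = 3530.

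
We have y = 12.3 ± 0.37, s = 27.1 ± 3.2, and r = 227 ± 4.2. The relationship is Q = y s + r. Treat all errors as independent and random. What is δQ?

Let p = y·s = 333. δp/p = √((1·δy/y)² + (1·δs/s)²) = √(0.000905 + 0.0139) = 0.122, so δp = 40.6.
Q = p + r: δQ = √(δp² + δr²) = √(1650 + 17.6) = 40.8

40.8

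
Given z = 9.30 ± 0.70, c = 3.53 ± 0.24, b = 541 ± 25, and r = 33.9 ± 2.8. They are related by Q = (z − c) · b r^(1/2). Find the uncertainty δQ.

2590

Let u = z − c = 5.77. δu = √(δz² + δc²) = √(0.490 + 0.0576) = 0.740, so δu/u = 0.128.
Q is then a monomial in u, b, r:
δQ/Q = √((δu/u)² + (1·δb/b)² + (½·δr/r)²) = √(0.0164 + 0.00214 + 0.00171) = 0.142
Q = 18200, so δQ = 0.142 × 18200 = 2590.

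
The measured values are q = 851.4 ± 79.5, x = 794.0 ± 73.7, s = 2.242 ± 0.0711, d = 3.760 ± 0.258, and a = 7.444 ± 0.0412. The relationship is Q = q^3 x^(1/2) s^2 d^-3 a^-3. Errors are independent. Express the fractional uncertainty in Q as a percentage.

35.7%

Products/powers → add relative errors in quadrature, weighted by exponent:
  (3·δq/q)² = (3×0.0934)² = 0.0785;  (½·δx/x)² = (0.5×0.0928)² = 0.00215;  (2·δs/s)² = (2×0.0317)² = 0.00402;  (-3·δd/d)² = (-3×0.0686)² = 0.0424;  (-3·δa/a)² = (-3×0.00553)² = 0.000276
δQ/Q = √(0.127) = 0.357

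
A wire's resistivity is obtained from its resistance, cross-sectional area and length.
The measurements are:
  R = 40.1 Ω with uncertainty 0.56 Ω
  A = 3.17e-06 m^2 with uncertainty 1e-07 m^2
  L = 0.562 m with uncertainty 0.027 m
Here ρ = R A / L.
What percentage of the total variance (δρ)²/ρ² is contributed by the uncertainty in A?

(δρ/ρ)² = (1·δR/R)² + (1·δA/A)² + (-1·δL/L)²
  R term: (1×0.0140)² = 0.000195
  A term: (1×0.0315)² = 0.000995
  L term: (-1×0.0480)² = 0.00231
Total = 0.00350. Share from A = 0.000995/0.00350 = 0.284.

28.4%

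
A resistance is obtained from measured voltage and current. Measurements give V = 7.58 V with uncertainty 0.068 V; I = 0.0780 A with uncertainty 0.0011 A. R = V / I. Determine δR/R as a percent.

1.67%

Products/powers → add relative errors in quadrature, weighted by exponent:
  (1·δV/V)² = (1×0.00897)² = 8.05e-05;  (-1·δI/I)² = (-1×0.0141)² = 0.000199
δR/R = √(0.000279) = 0.0167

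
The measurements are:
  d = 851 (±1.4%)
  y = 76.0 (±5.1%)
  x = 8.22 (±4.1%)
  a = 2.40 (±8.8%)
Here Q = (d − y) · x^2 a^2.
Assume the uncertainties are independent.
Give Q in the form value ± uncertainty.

(3.02 ± 0.588) × 10^5

Let u = d − y = 775. δu = √(δd² + δy²) = √(142 + 15.0) = 12.5, so δu/u = 0.0162.
Q is then a monomial in u, x, a:
δQ/Q = √((δu/u)² + (2·δx/x)² + (2·δa/a)²) = √(0.000261 + 0.00672 + 0.0310) = 0.195
Q = 3.02e+05, so δQ = 0.195 × 3.02e+05 = 58800.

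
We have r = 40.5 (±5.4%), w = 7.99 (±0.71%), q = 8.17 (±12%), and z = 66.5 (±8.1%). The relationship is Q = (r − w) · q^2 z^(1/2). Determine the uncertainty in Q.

4470

Let u = r − w = 32.5. δu = √(δr² + δw²) = √(4.78 + 0.00322) = 2.19, so δu/u = 0.0673.
Q is then a monomial in u, q, z:
δQ/Q = √((δu/u)² + (2·δq/q)² + (½·δz/z)²) = √(0.00453 + 0.0576 + 0.00164) = 0.253
Q = 17700, so δQ = 0.253 × 17700 = 4470.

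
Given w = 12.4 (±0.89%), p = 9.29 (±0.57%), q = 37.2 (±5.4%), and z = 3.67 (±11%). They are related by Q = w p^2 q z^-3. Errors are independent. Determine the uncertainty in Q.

270

Products/powers → add relative errors in quadrature, weighted by exponent:
  (1·δw/w)² = (1×0.00890)² = 7.92e-05;  (2·δp/p)² = (2×0.00570)² = 0.000130;  (1·δq/q)² = (1×0.0540)² = 0.00292;  (-3·δz/z)² = (-3×0.110)² = 0.109
δQ/Q = √(0.112) = 0.335
Q = 805, so δQ = 0.335 × 805 = 270.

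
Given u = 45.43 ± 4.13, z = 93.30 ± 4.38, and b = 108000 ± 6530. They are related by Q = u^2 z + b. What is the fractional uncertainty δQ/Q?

0.122

Let p = u^2·z = 192600. δp/p = √((2·δu/u)² + (1·δz/z)²) = √(0.0331 + 0.00220) = 0.188, so δp = 36200.
Q = p + b: δQ = √(δp² + δb²) = √(1.31e+09 + 4.26e+07) = 36700
Q = 300600, so δQ/Q = 36700/300600 = 0.122.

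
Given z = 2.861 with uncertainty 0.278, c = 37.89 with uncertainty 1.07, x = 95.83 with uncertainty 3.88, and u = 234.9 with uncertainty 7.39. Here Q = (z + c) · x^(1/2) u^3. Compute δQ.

5.18e+08

Let w = z + c = 40.75. δw = √(δz² + δc²) = √(0.0773 + 1.14) = 1.11, so δw/w = 0.0271.
Q is then a monomial in w, x, u:
δQ/Q = √((δw/w)² + (½·δx/x)² + (3·δu/u)²) = √(0.000736 + 0.000410 + 0.00891) = 0.100
Q = 5.171e+09, so δQ = 0.100 × 5.171e+09 = 5.18e+08.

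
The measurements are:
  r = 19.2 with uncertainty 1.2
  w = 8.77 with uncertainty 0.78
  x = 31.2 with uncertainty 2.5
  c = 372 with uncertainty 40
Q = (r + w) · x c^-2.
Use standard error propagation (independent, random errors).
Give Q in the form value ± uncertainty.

Let u = r + w = 28.0. δu = √(δr² + δw²) = √(1.44 + 0.608) = 1.43, so δu/u = 0.0512.
Q is then a monomial in u, x, c:
δQ/Q = √((δu/u)² + (1·δx/x)² + (-2·δc/c)²) = √(0.00262 + 0.00642 + 0.0462) = 0.235
Q = 0.00631, so δQ = 0.235 × 0.00631 = 0.00148.

0.00631 ± 0.00148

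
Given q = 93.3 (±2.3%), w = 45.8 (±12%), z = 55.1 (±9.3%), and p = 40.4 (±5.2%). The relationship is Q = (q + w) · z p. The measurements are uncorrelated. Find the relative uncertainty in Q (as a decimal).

Let u = q + w = 139. δu = √(δq² + δw²) = √(4.60 + 30.2) = 5.90, so δu/u = 0.0424.
Q is then a monomial in u, z, p:
δQ/Q = √((δu/u)² + (1·δz/z)² + (1·δp/p)²) = √(0.00180 + 0.00865 + 0.00270) = 0.115

0.115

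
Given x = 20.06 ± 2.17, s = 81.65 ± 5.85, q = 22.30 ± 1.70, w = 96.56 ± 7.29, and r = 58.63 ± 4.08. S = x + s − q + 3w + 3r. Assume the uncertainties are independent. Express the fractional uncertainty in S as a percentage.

4.75%

S is a linear combination, so absolute uncertainties add in quadrature:
  (δx)² = 4.71;  (δs)² = 34.2;  (δq)² = 2.89;  (3·δw)² = 478;  (3·δr)² = 150
δS = √(670) = 25.9
S = 545.0, so δS/S = 25.9/545.0 = 0.0475.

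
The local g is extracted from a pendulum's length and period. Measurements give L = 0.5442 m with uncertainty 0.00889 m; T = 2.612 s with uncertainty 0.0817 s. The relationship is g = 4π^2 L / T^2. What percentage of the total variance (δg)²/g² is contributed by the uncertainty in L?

6.38%

(δg/g)² = (1·δL/L)² + (-2·δT/T)²
  L term: (1×0.0163)² = 0.000267
  T term: (-2×0.0313)² = 0.00391
Total = 0.00418. Share from L = 0.000267/0.00418 = 0.0638.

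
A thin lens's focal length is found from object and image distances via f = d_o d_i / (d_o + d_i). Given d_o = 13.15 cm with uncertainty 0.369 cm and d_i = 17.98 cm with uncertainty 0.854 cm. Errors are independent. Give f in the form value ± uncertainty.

7.595 ± 0.196 cm

∂f/∂d_o = (d_i/(d_o+d_i))² = 0.334;  ∂f/∂d_i = (d_o/(d_o+d_i))² = 0.178
δf = √((∂f/∂d_o · δd_o)² + (∂f/∂d_i · δd_i)²) = √(0.0152 + 0.0232) = 0.196 cm
f = 7.595 cm.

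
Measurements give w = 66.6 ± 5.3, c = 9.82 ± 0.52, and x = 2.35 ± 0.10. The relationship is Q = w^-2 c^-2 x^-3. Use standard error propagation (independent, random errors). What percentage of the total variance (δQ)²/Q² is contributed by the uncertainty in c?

21.2%

(δQ/Q)² = (-2·δw/w)² + (-2·δc/c)² + (-3·δx/x)²
  w term: (-2×0.0796)² = 0.0253
  c term: (-2×0.0530)² = 0.0112
  x term: (-3×0.0426)² = 0.0163
Total = 0.0528. Share from c = 0.0112/0.0528 = 0.212.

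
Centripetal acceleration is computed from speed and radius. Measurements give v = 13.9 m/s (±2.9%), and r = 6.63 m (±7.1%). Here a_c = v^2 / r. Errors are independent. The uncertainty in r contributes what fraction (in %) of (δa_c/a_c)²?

60.0%

(δa_c/a_c)² = (2·δv/v)² + (-1·δr/r)²
  v term: (2×0.0290)² = 0.00336
  r term: (-1×0.0710)² = 0.00504
Total = 0.00840. Share from r = 0.00504/0.00840 = 0.600.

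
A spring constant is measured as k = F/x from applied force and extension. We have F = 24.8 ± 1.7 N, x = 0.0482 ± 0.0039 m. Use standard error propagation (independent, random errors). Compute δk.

54.6 N/m

For a monomial k ∝ F, x^-1, fractional errors add in quadrature:
  (1·δF/F)² = (1×0.0685)² = 0.00470;  (-1·δx/x)² = (-1×0.0809)² = 0.00655
δk/k = √(0.0112) = 0.106
k = 515 N/m, so δk = 0.106 × 515 = 54.6 N/m.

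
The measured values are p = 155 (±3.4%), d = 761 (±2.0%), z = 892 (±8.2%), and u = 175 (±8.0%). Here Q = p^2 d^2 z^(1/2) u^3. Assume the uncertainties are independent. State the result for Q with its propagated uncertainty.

Products/powers → add relative errors in quadrature, weighted by exponent:
  (2·δp/p)² = (2×0.0340)² = 0.00462;  (2·δd/d)² = (2×0.0200)² = 0.00160;  (½·δz/z)² = (0.5×0.0820)² = 0.00168;  (3·δu/u)² = (3×0.0800)² = 0.0576
δQ/Q = √(0.0655) = 0.256
Q = 2.23e+18, so δQ = 0.256 × 2.23e+18 = 5.7e+17.

(2.23 ± 0.570) × 10^18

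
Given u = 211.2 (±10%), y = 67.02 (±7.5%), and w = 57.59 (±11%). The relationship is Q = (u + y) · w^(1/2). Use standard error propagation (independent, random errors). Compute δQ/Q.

Let h = u + y = 278.2. δh = √(δu² + δy²) = √(446 + 25.3) = 21.7, so δh/h = 0.0780.
Q is then a monomial in h, w:
δQ/Q = √((δh/h)² + (½·δw/w)²) = √(0.00609 + 0.00302) = 0.0955

0.0955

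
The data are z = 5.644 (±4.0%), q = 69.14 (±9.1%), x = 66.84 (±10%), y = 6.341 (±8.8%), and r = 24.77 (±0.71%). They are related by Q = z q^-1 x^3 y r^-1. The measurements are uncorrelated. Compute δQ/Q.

0.328

Products/powers → add relative errors in quadrature, weighted by exponent:
  (1·δz/z)² = (1×0.0400)² = 0.00160;  (-1·δq/q)² = (-1×0.0910)² = 0.00828;  (3·δx/x)² = (3×0.100)² = 0.0900;  (1·δy/y)² = (1×0.0880)² = 0.00774;  (-1·δr/r)² = (-1×0.00710)² = 5.04e-05
δQ/Q = √(0.108) = 0.328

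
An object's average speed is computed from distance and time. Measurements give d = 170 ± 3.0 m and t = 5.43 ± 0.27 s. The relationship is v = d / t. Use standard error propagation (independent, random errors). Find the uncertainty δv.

1.65 m/s

Since v is a product/quotient, work with relative uncertainties:
  (1·δd/d)² = (1×0.0176)² = 0.000311;  (-1·δt/t)² = (-1×0.0497)² = 0.00247
δv/v = √(0.00278) = 0.0528
v = 31.3 m/s, so δv = 0.0528 × 31.3 = 1.65 m/s.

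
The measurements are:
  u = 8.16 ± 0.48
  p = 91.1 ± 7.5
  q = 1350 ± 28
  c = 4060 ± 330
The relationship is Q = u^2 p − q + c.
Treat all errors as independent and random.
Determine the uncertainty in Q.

932

Let w = u^2·p = 6070. δw/w = √((2·δu/u)² + (1·δp/p)²) = √(0.0138 + 0.00678) = 0.144, so δw = 871.
Q = w − q + c: δQ = √(δw² + δq² + δc²) = √(7.59e+05 + 784 + 1.09e+05) = 932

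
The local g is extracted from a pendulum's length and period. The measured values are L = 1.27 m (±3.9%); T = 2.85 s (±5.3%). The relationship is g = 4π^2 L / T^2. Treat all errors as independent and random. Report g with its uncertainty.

6.17 ± 0.697 m/s^2

For a monomial g ∝ L, T^-2, fractional errors add in quadrature:
  (1·δL/L)² = (1×0.0390)² = 0.00152;  (-2·δT/T)² = (-2×0.0530)² = 0.0112
δg/g = √(0.0128) = 0.113
g = 6.17 m/s^2, so δg = 0.113 × 6.17 = 0.697 m/s^2.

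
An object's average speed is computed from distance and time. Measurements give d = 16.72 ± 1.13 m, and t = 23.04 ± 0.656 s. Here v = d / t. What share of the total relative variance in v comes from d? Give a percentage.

84.9%

(δv/v)² = (1·δd/d)² + (-1·δt/t)²
  d term: (1×0.0676)² = 0.00457
  t term: (-1×0.0285)² = 0.000811
Total = 0.00538. Share from d = 0.00457/0.00538 = 0.849.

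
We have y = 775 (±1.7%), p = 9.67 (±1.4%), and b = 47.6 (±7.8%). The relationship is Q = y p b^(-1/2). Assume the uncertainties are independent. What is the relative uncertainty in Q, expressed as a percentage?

Each factor contributes (exponent × relative error)² to (δQ/Q)²:
  (1·δy/y)² = (1×0.0170)² = 0.000289;  (1·δp/p)² = (1×0.0140)² = 0.000196;  (−½·δb/b)² = (-0.5×0.0780)² = 0.00152
δQ/Q = √(0.00201) = 0.0448

4.48%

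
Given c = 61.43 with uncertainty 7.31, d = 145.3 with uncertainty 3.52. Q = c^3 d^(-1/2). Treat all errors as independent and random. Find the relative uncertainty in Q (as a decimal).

0.357

Q is a product of powers, so relative uncertainties combine in quadrature:
  (3·δc/c)² = (3×0.119)² = 0.127;  (−½·δd/d)² = (-0.5×0.0242)² = 0.000147
δQ/Q = √(0.128) = 0.357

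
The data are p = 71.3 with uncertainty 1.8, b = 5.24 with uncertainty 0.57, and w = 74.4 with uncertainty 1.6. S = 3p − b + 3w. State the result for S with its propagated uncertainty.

432 ± 7.25

Absolute uncertainties add in quadrature for a linear combination:
  (3·δp)² = 29.2;  (δb)² = 0.325;  (3·δw)² = 23.0
δS = √(52.5) = 7.25
S = 432.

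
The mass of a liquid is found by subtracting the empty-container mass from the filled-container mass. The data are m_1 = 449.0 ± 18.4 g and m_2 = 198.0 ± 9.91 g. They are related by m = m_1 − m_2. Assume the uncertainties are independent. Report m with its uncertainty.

251.0 ± 20.9 g

Absolute uncertainties add in quadrature for a linear combination:
  (δm_1)² = 339;  (δm_2)² = 98.2
δm = √(437) = 20.9 g
m = 251.0 g.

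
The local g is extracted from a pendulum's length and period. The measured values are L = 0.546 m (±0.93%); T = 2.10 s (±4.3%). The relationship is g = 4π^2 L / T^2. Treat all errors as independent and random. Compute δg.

0.423 m/s^2

g is a product of powers, so relative uncertainties combine in quadrature:
  (1·δL/L)² = (1×0.00930)² = 8.65e-05;  (-2·δT/T)² = (-2×0.0430)² = 0.00740
δg/g = √(0.00748) = 0.0865
g = 4.89 m/s^2, so δg = 0.0865 × 4.89 = 0.423 m/s^2.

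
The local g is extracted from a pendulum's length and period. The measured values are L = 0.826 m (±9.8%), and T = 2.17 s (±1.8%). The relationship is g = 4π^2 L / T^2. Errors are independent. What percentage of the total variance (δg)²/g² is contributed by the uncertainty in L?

(δg/g)² = (1·δL/L)² + (-2·δT/T)²
  L term: (1×0.0980)² = 0.00960
  T term: (-2×0.0180)² = 0.00130
Total = 0.0109. Share from L = 0.00960/0.0109 = 0.881.

88.1%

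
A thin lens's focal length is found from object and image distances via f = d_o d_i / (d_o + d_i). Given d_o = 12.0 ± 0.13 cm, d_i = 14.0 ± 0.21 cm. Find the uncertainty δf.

0.0585 cm

∂f/∂d_o = (d_i/(d_o+d_i))² = 0.290;  ∂f/∂d_i = (d_o/(d_o+d_i))² = 0.213
δf = √((∂f/∂d_o · δd_o)² + (∂f/∂d_i · δd_i)²) = √(0.00142 + 0.00200) = 0.0585 cm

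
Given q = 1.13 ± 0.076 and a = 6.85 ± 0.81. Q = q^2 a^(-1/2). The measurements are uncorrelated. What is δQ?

Relative error in a monomial: (δQ/Q)² = Σ (nᵢ · δxᵢ/xᵢ)².
  (2·δq/q)² = (2×0.0673)² = 0.0181;  (−½·δa/a)² = (-0.5×0.118)² = 0.00350
δQ/Q = √(0.0216) = 0.147
Q = 0.488, so δQ = 0.147 × 0.488 = 0.0717.

0.0717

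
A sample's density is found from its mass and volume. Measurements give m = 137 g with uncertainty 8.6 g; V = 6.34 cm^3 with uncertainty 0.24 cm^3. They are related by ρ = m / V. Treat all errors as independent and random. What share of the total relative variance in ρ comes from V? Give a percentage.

26.7%

(δρ/ρ)² = (1·δm/m)² + (-1·δV/V)²
  m term: (1×0.0628)² = 0.00394
  V term: (-1×0.0379)² = 0.00143
Total = 0.00537. Share from V = 0.00143/0.00537 = 0.267.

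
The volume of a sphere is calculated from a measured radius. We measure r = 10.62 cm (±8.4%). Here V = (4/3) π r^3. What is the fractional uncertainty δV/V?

Each factor contributes (exponent × relative error)² to (δV/V)²:
  (3·δr/r)² = (3×0.0840)² = 0.0635
δV/V = √(0.0635) = 0.252

0.252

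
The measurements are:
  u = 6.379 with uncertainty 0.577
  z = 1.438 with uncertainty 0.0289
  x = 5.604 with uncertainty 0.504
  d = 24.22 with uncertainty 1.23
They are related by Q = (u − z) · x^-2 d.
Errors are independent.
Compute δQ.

0.840

Let w = u − z = 4.941. δw = √(δu² + δz²) = √(0.333 + 0.000835) = 0.578, so δw/w = 0.117.
Q is then a monomial in w, x, d:
δQ/Q = √((δw/w)² + (-2·δx/x)² + (1·δd/d)²) = √(0.0137 + 0.0324 + 0.00258) = 0.220
Q = 3.811, so δQ = 0.220 × 3.811 = 0.840.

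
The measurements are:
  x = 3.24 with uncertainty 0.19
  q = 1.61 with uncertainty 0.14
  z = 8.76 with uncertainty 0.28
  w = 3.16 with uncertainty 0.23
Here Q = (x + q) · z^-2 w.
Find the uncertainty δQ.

0.0217

Let u = x + q = 4.85. δu = √(δx² + δq²) = √(0.0361 + 0.0196) = 0.236, so δu/u = 0.0487.
Q is then a monomial in u, z, w:
δQ/Q = √((δu/u)² + (-2·δz/z)² + (1·δw/w)²) = √(0.00237 + 0.00409 + 0.00530) = 0.108
Q = 0.200, so δQ = 0.108 × 0.200 = 0.0217.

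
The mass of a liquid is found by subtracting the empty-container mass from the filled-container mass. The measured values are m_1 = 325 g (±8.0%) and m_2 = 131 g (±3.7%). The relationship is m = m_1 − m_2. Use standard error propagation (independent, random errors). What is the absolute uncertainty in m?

26.4 g

For a sum/difference, combine absolute errors in quadrature:
  (δm_1)² = 676;  (δm_2)² = 23.5
δm = √(699) = 26.4 g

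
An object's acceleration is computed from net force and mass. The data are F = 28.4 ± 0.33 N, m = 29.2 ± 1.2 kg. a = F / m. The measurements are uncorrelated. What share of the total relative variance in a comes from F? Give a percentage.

7.40%

(δa/a)² = (1·δF/F)² + (-1·δm/m)²
  F term: (1×0.0116)² = 0.000135
  m term: (-1×0.0411)² = 0.00169
Total = 0.00182. Share from F = 0.000135/0.00182 = 0.0740.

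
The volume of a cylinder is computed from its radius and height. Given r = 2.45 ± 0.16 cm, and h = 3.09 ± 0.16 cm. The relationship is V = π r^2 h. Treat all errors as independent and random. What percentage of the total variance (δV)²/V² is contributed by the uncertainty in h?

13.6%

(δV/V)² = (2·δr/r)² + (1·δh/h)²
  r term: (2×0.0653)² = 0.0171
  h term: (1×0.0518)² = 0.00268
Total = 0.0197. Share from h = 0.00268/0.0197 = 0.136.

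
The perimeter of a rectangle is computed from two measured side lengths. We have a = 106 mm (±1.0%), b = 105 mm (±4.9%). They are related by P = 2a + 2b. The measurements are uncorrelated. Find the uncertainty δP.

Sums and differences: (δP)² = Σ (cᵢ δxᵢ)².
  (2·δa)² = 4.49;  (2·δb)² = 106
δP = √(110) = 10.5 mm

10.5 mm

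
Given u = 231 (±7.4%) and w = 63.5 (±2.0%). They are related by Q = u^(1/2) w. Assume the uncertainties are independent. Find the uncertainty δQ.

Each factor contributes (exponent × relative error)² to (δQ/Q)²:
  (½·δu/u)² = (0.5×0.0740)² = 0.00137;  (1·δw/w)² = (1×0.0200)² = 0.000400
δQ/Q = √(0.00177) = 0.0421
Q = 965, so δQ = 0.0421 × 965 = 40.6.

40.6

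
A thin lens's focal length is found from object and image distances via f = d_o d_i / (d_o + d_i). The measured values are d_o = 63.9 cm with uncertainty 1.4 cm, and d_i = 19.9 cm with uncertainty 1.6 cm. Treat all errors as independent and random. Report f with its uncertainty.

15.2 ± 0.934 cm

∂f/∂d_o = (d_i/(d_o+d_i))² = 0.0564;  ∂f/∂d_i = (d_o/(d_o+d_i))² = 0.581
δf = √((∂f/∂d_o · δd_o)² + (∂f/∂d_i · δd_i)²) = √(0.00623 + 0.866) = 0.934 cm
f = 15.2 cm.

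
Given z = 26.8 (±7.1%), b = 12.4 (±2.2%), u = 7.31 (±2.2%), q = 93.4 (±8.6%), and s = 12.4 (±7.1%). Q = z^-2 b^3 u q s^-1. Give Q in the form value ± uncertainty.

For a monomial Q ∝ z^-2, b^3, u, q, s^-1, fractional errors add in quadrature:
  (-2·δz/z)² = (-2×0.0710)² = 0.0202;  (3·δb/b)² = (3×0.0220)² = 0.00436;  (1·δu/u)² = (1×0.0220)² = 0.000484;  (1·δq/q)² = (1×0.0860)² = 0.00740;  (-1·δs/s)² = (-1×0.0710)² = 0.00504
δQ/Q = √(0.0374) = 0.193
Q = 146, so δQ = 0.193 × 146 = 28.3.

146 ± 28.3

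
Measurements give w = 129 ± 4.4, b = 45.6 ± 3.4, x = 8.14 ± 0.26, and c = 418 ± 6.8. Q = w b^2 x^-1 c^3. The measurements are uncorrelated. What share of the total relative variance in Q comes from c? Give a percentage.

8.89%

(δQ/Q)² = (1·δw/w)² + (2·δb/b)² + (-1·δx/x)² + (3·δc/c)²
  w term: (1×0.0341)² = 0.00116
  b term: (2×0.0746)² = 0.0222
  x term: (-1×0.0319)² = 0.00102
  c term: (3×0.0163)² = 0.00238
Total = 0.0268. Share from c = 0.00238/0.0268 = 0.0889.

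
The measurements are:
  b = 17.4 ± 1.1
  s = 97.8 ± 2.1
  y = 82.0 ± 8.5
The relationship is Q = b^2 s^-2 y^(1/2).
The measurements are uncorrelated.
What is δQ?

0.0411

For a monomial Q ∝ b^2, s^-2, y^(1/2), fractional errors add in quadrature:
  (2·δb/b)² = (2×0.0632)² = 0.0160;  (-2·δs/s)² = (-2×0.0215)² = 0.00184;  (½·δy/y)² = (0.5×0.104)² = 0.00269
δQ/Q = √(0.0205) = 0.143
Q = 0.287, so δQ = 0.143 × 0.287 = 0.0411.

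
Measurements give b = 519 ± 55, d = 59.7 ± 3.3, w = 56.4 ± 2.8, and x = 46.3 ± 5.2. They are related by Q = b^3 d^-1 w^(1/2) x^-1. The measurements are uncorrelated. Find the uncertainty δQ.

1.3e+05

Q is a product of powers, so relative uncertainties combine in quadrature:
  (3·δb/b)² = (3×0.106)² = 0.101;  (-1·δd/d)² = (-1×0.0553)² = 0.00306;  (½·δw/w)² = (0.5×0.0496)² = 0.000616;  (-1·δx/x)² = (-1×0.112)² = 0.0126
δQ/Q = √(0.117) = 0.343
Q = 3.8e+05, so δQ = 0.343 × 3.8e+05 = 1.3e+05.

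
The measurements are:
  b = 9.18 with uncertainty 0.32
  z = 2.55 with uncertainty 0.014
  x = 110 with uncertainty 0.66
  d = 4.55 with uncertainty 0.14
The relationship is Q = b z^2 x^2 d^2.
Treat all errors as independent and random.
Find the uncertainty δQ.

1.09e+06

Since Q is a product/quotient, work with relative uncertainties:
  (1·δb/b)² = (1×0.0349)² = 0.00122;  (2·δz/z)² = (2×0.00549)² = 0.000121;  (2·δx/x)² = (2×0.00600)² = 0.000144;  (2·δd/d)² = (2×0.0308)² = 0.00379
δQ/Q = √(0.00527) = 0.0726
Q = 1.5e+07, so δQ = 0.0726 × 1.5e+07 = 1.09e+06.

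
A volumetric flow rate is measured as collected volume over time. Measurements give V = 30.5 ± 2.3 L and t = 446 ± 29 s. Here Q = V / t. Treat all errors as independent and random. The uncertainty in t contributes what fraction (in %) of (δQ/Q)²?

(δQ/Q)² = (1·δV/V)² + (-1·δt/t)²
  V term: (1×0.0754)² = 0.00569
  t term: (-1×0.0650)² = 0.00423
Total = 0.00991. Share from t = 0.00423/0.00991 = 0.426.

42.6%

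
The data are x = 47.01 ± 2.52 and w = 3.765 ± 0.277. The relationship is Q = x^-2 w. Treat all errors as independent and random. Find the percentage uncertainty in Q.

13.0%

Products/powers → add relative errors in quadrature, weighted by exponent:
  (-2·δx/x)² = (-2×0.0536)² = 0.0115;  (1·δw/w)² = (1×0.0736)² = 0.00541
δQ/Q = √(0.0169) = 0.130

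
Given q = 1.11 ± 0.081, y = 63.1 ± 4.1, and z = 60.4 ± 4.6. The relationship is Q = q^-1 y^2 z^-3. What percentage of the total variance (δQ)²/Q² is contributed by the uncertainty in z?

(δQ/Q)² = (-1·δq/q)² + (2·δy/y)² + (-3·δz/z)²
  q term: (-1×0.0730)² = 0.00533
  y term: (2×0.0650)² = 0.0169
  z term: (-3×0.0762)² = 0.0522
Total = 0.0744. Share from z = 0.0522/0.0744 = 0.701.

70.1%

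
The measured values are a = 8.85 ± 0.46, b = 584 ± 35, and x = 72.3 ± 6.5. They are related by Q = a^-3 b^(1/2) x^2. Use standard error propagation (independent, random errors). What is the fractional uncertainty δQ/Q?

0.240

Each factor contributes (exponent × relative error)² to (δQ/Q)²:
  (-3·δa/a)² = (-3×0.0520)² = 0.0243;  (½·δb/b)² = (0.5×0.0599)² = 0.000898;  (2·δx/x)² = (2×0.0899)² = 0.0323
δQ/Q = √(0.0575) = 0.240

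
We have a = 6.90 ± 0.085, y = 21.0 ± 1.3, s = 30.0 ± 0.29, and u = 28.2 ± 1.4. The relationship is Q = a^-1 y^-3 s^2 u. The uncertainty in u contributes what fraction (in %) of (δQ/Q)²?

(δQ/Q)² = (-1·δa/a)² + (-3·δy/y)² + (2·δs/s)² + (1·δu/u)²
  a term: (-1×0.0123)² = 0.000152
  y term: (-3×0.0619)² = 0.0345
  s term: (2×0.00967)² = 0.000374
  u term: (1×0.0496)² = 0.00246
Total = 0.0375. Share from u = 0.00246/0.0375 = 0.0658.

6.58%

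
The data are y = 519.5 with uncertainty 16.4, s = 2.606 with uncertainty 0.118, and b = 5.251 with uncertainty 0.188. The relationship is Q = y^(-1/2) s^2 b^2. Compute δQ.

0.957

Since Q is a product/quotient, work with relative uncertainties:
  (−½·δy/y)² = (-0.5×0.0316)² = 0.000249;  (2·δs/s)² = (2×0.0453)² = 0.00820;  (2·δb/b)² = (2×0.0358)² = 0.00513
δQ/Q = √(0.0136) = 0.117
Q = 8.216, so δQ = 0.117 × 8.216 = 0.957.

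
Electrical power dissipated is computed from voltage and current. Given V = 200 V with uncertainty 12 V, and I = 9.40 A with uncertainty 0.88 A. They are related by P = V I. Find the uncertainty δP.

Each factor contributes (exponent × relative error)² to (δP/P)²:
  (1·δV/V)² = (1×0.0600)² = 0.00360;  (1·δI/I)² = (1×0.0936)² = 0.00876
δP/P = √(0.0124) = 0.111
P = 1880 W, so δP = 0.111 × 1880 = 209 W.

209 W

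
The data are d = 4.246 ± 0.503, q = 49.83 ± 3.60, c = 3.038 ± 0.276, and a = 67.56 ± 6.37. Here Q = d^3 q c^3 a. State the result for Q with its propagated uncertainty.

(7.226 ± 3.35) × 10^6

Relative error in a monomial: (δQ/Q)² = Σ (nᵢ · δxᵢ/xᵢ)².
  (3·δd/d)² = (3×0.118)² = 0.126;  (1·δq/q)² = (1×0.0722)² = 0.00522;  (3·δc/c)² = (3×0.0908)² = 0.0743;  (1·δa/a)² = (1×0.0943)² = 0.00889
δQ/Q = √(0.215) = 0.463
Q = 7.226e+06, so δQ = 0.463 × 7.226e+06 = 3.35e+06.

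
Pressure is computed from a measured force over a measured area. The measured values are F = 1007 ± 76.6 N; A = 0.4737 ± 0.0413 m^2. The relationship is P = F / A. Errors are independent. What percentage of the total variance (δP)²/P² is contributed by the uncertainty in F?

(δP/P)² = (1·δF/F)² + (-1·δA/A)²
  F term: (1×0.0761)² = 0.00579
  A term: (-1×0.0872)² = 0.00760
Total = 0.0134. Share from F = 0.00579/0.0134 = 0.432.

43.2%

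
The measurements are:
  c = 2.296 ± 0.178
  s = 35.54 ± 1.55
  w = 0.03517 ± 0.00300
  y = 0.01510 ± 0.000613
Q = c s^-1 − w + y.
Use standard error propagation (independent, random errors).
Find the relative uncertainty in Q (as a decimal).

0.146

Let p = c·s^-1 = 0.06460. δp/p = √((1·δc/c)² + (-1·δs/s)²) = √(0.00601 + 0.00190) = 0.0890, so δp = 0.00575.
Q = p − w + y: δQ = √(δp² + δw² + δy²) = √(3.3e-05 + 9e-06 + 3.76e-07) = 0.00651
Q = 0.04453, so δQ/Q = 0.00651/0.04453 = 0.146.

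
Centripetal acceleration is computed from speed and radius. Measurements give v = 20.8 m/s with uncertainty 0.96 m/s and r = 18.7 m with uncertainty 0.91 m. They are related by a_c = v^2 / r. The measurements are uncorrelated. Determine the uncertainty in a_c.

Relative error in a monomial: (δa_c/a_c)² = Σ (nᵢ · δxᵢ/xᵢ)².
  (2·δv/v)² = (2×0.0462)² = 0.00852;  (-1·δr/r)² = (-1×0.0487)² = 0.00237
δa_c/a_c = √(0.0109) = 0.104
a_c = 23.1 m/s^2, so δa_c = 0.104 × 23.1 = 2.41 m/s^2.

2.41 m/s^2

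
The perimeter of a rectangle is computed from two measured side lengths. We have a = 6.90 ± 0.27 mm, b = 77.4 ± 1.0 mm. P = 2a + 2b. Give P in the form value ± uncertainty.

169 ± 2.07 mm

For a sum/difference, combine absolute errors in quadrature:
  (2·δa)² = 0.292;  (2·δb)² = 4.00
δP = √(4.29) = 2.07 mm
P = 169 mm.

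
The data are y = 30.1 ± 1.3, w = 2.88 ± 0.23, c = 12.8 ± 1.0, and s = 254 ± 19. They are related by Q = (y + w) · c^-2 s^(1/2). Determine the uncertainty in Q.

Let u = y + w = 33.0. δu = √(δy² + δw²) = √(1.69 + 0.0529) = 1.32, so δu/u = 0.0400.
Q is then a monomial in u, c, s:
δQ/Q = √((δu/u)² + (-2·δc/c)² + (½·δs/s)²) = √(0.00160 + 0.0244 + 0.00140) = 0.166
Q = 3.21, so δQ = 0.166 × 3.21 = 0.531.

0.531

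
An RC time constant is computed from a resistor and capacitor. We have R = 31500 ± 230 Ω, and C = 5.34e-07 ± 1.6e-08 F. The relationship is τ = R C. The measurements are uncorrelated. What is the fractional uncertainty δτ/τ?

0.0308

For a monomial τ ∝ R, C, fractional errors add in quadrature:
  (1·δR/R)² = (1×0.00730)² = 5.33e-05;  (1·δC/C)² = (1×0.0300)² = 0.000898
δτ/τ = √(0.000951) = 0.0308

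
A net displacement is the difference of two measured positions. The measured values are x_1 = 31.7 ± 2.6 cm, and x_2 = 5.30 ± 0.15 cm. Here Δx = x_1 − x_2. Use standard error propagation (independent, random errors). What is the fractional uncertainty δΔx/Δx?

Each term contributes (cᵢ δxᵢ)² to (δΔx)²:
  (δx_1)² = 6.76;  (δx_2)² = 0.0225
δΔx = √(6.78) = 2.60 cm
Δx = 26.4 cm, so δΔx/Δx = 2.60/26.4 = 0.0986.

0.0986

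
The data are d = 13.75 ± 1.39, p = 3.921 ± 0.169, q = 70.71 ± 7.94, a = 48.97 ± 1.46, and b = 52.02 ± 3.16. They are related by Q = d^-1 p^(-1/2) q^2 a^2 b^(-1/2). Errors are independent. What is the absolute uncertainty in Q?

Relative error in a monomial: (δQ/Q)² = Σ (nᵢ · δxᵢ/xᵢ)².
  (-1·δd/d)² = (-1×0.101)² = 0.0102;  (−½·δp/p)² = (-0.5×0.0431)² = 0.000464;  (2·δq/q)² = (2×0.112)² = 0.0504;  (2·δa/a)² = (2×0.0298)² = 0.00356;  (−½·δb/b)² = (-0.5×0.0607)² = 0.000923
δQ/Q = √(0.0656) = 0.256
Q = 61060, so δQ = 0.256 × 61060 = 15600.

15600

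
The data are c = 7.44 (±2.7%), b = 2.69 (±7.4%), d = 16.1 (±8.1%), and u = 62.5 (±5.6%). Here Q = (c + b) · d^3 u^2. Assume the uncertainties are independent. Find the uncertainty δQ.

Let w = c + b = 10.1. δw = √(δc² + δb²) = √(0.0404 + 0.0396) = 0.283, so δw/w = 0.0279.
Q is then a monomial in w, d, u:
δQ/Q = √((δw/w)² + (3·δd/d)² + (2·δu/u)²) = √(0.000779 + 0.0590 + 0.0125) = 0.269
Q = 1.65e+08, so δQ = 0.269 × 1.65e+08 = 4.44e+07.

4.44e+07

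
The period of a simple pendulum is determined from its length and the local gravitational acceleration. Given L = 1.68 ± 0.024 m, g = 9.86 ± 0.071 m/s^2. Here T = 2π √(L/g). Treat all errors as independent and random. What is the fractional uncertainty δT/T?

Since T is a product/quotient, work with relative uncertainties:
  (½·δL/L)² = (0.5×0.0143)² = 5.1e-05;  (−½·δg/g)² = (-0.5×0.00720)² = 1.3e-05
δT/T = √(6.4e-05) = 0.00800

0.00800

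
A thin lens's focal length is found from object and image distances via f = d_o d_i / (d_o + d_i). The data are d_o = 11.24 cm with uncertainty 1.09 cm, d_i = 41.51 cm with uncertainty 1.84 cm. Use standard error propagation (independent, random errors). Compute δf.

0.680 cm

∂f/∂d_o = (d_i/(d_o+d_i))² = 0.619;  ∂f/∂d_i = (d_o/(d_o+d_i))² = 0.0454
δf = √((∂f/∂d_o · δd_o)² + (∂f/∂d_i · δd_i)²) = √(0.456 + 0.00698) = 0.680 cm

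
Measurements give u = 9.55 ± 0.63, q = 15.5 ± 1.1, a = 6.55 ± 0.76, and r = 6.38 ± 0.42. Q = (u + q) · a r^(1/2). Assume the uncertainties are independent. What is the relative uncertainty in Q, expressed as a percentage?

13.1%

Let w = u + q = 25.1. δw = √(δu² + δq²) = √(0.397 + 1.21) = 1.27, so δw/w = 0.0506.
Q is then a monomial in w, a, r:
δQ/Q = √((δw/w)² + (1·δa/a)² + (½·δr/r)²) = √(0.00256 + 0.0135 + 0.00108) = 0.131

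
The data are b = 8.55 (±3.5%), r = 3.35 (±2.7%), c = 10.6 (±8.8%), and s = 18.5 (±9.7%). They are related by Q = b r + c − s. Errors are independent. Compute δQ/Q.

Let p = b·r = 28.6. δp/p = √((1·δb/b)² + (1·δr/r)²) = √(0.00123 + 0.000729) = 0.0442, so δp = 1.27.
Q = p + c − s: δQ = √(δp² + δc² + δs²) = √(1.60 + 0.870 + 3.22) = 2.39
Q = 20.7, so δQ/Q = 2.39/20.7 = 0.115.

0.115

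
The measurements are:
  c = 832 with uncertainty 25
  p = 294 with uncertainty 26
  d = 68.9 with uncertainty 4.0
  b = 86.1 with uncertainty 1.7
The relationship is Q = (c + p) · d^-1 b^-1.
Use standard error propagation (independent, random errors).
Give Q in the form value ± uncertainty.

0.190 ± 0.0131

Let u = c + p = 1130. δu = √(δc² + δp²) = √(625 + 676) = 36.1, so δu/u = 0.0320.
Q is then a monomial in u, d, b:
δQ/Q = √((δu/u)² + (-1·δd/d)² + (-1·δb/b)²) = √(0.00103 + 0.00337 + 0.000390) = 0.0692
Q = 0.190, so δQ = 0.0692 × 0.190 = 0.0131.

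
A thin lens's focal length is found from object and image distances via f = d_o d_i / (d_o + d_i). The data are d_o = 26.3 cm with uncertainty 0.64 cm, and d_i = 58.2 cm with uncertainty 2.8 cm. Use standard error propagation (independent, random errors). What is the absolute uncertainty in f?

0.407 cm

∂f/∂d_o = (d_i/(d_o+d_i))² = 0.474;  ∂f/∂d_i = (d_o/(d_o+d_i))² = 0.0969
δf = √((∂f/∂d_o · δd_o)² + (∂f/∂d_i · δd_i)²) = √(0.0922 + 0.0736) = 0.407 cm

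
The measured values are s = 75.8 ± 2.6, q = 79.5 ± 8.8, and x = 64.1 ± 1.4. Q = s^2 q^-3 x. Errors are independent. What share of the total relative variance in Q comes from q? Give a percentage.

(δQ/Q)² = (2·δs/s)² + (-3·δq/q)² + (1·δx/x)²
  s term: (2×0.0343)² = 0.00471
  q term: (-3×0.111)² = 0.110
  x term: (1×0.0218)² = 0.000477
Total = 0.115. Share from q = 0.110/0.115 = 0.955.

95.5%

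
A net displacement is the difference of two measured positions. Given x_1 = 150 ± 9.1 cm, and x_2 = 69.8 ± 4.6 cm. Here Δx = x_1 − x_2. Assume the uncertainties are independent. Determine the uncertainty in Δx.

10.2 cm

Δx is a linear combination, so absolute uncertainties add in quadrature:
  (δx_1)² = 82.8;  (δx_2)² = 21.2
δΔx = √(104) = 10.2 cm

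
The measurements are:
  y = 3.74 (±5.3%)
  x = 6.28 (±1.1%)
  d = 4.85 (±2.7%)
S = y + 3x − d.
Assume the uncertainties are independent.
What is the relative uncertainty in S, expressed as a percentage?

1.78%

Sums and differences: (δS)² = Σ (cᵢ δxᵢ)².
  (δy)² = 0.0393;  (3·δx)² = 0.0429;  (δd)² = 0.0171
δS = √(0.0994) = 0.315
S = 17.7, so δS/S = 0.315/17.7 = 0.0178.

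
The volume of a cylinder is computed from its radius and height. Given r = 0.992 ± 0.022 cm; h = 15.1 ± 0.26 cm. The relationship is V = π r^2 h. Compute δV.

Relative error in a monomial: (δV/V)² = Σ (nᵢ · δxᵢ/xᵢ)².
  (2·δr/r)² = (2×0.0222)² = 0.00197;  (1·δh/h)² = (1×0.0172)² = 0.000296
δV/V = √(0.00226) = 0.0476
V = 46.7 cm^3, so δV = 0.0476 × 46.7 = 2.22 cm^3.

2.22 cm^3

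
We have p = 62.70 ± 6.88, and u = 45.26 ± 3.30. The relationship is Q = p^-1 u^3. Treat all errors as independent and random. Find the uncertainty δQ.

Since Q is a product/quotient, work with relative uncertainties:
  (-1·δp/p)² = (-1×0.110)² = 0.0120;  (3·δu/u)² = (3×0.0729)² = 0.0478
δQ/Q = √(0.0599) = 0.245
Q = 1479, so δQ = 0.245 × 1479 = 362.

362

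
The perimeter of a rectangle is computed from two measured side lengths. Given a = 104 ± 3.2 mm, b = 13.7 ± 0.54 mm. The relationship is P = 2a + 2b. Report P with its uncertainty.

Sums and differences: (δP)² = Σ (cᵢ δxᵢ)².
  (2·δa)² = 41.0;  (2·δb)² = 1.17
δP = √(42.1) = 6.49 mm
P = 235 mm.

235 ± 6.49 mm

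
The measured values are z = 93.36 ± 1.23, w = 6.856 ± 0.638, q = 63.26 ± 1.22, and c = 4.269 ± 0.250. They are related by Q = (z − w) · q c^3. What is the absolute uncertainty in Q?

75600

Let u = z − w = 86.50. δu = √(δz² + δw²) = √(1.51 + 0.407) = 1.39, so δu/u = 0.0160.
Q is then a monomial in u, q, c:
δQ/Q = √((δu/u)² + (1·δq/q)² + (3·δc/c)²) = √(0.000257 + 0.000372 + 0.0309) = 0.177
Q = 425700, so δQ = 0.177 × 425700 = 75600.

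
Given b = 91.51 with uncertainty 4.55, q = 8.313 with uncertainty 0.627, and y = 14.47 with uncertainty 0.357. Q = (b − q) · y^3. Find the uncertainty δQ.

23300

Let u = b − q = 83.20. δu = √(δb² + δq²) = √(20.7 + 0.393) = 4.59, so δu/u = 0.0552.
Q is then a monomial in u, y:
δQ/Q = √((δu/u)² + (3·δy/y)²) = √(0.00305 + 0.00548) = 0.0923
Q = 252100, so δQ = 0.0923 × 252100 = 23300.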